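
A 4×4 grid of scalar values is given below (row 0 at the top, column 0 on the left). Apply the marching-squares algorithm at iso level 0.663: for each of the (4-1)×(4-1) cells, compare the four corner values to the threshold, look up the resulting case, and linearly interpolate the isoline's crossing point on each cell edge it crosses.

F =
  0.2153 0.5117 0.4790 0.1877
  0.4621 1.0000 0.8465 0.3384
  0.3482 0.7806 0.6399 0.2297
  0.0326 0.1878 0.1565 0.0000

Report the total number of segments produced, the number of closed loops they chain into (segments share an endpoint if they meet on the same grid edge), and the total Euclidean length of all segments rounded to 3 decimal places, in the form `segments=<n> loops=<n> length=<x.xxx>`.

cell (0,0): code 0100 → (0.310,1.000)–(1.000,0.373)
cell (0,1): code 1100 → (0.501,2.000)–(0.310,1.000)
cell (0,2): code 1000 → (1.000,2.361)–(0.501,2.000)
cell (1,0): code 0110 → (1.000,0.373)–(2.000,0.728)
cell (1,1): code 1011 → (2.000,1.836)–(1.888,2.000)
cell (1,2): code 0001 → (1.888,2.000)–(1.000,2.361)
cell (2,0): code 0010 → (2.000,0.728)–(2.198,1.000)
cell (2,1): code 0001 → (2.198,1.000)–(2.000,1.836)
total: 8 segments, chained into 1 closed loop(s), length Σ = 5.980497

segments=8 loops=1 length=5.980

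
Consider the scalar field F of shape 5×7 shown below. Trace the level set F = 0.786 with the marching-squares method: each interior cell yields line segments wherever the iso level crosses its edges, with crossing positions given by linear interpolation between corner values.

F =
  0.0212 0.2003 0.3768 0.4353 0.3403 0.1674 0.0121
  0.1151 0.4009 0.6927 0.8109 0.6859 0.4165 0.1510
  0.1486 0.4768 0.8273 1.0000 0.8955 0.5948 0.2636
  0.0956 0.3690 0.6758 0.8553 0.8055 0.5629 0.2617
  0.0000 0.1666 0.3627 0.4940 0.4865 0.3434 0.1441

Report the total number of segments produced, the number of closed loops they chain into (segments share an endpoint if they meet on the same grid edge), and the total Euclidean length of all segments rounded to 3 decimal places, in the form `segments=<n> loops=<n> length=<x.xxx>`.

segments=12 loops=1 length=7.208

cell (0,2): code 0100 → (0.934,3.000)–(1.000,2.789)
cell (0,3): code 1000 → (1.000,3.199)–(0.934,3.000)
cell (1,1): code 0100 → (1.693,2.000)–(2.000,1.882)
cell (1,2): code 1110 → (1.000,2.789)–(1.693,2.000)
cell (1,3): code 1101 → (1.478,4.000)–(1.000,3.199)
cell (1,4): code 1000 → (2.000,4.364)–(1.478,4.000)
cell (2,1): code 0010 → (2.000,1.882)–(2.273,2.000)
cell (2,2): code 0111 → (2.273,2.000)–(3.000,2.614)
cell (2,4): code 1001 → (3.000,4.080)–(2.000,4.364)
cell (3,2): code 0010 → (3.000,2.614)–(3.192,3.000)
cell (3,3): code 0011 → (3.192,3.000)–(3.061,4.000)
cell (3,4): code 0001 → (3.061,4.000)–(3.000,4.080)
total: 12 segments, chained into 1 closed loop(s), length Σ = 7.208060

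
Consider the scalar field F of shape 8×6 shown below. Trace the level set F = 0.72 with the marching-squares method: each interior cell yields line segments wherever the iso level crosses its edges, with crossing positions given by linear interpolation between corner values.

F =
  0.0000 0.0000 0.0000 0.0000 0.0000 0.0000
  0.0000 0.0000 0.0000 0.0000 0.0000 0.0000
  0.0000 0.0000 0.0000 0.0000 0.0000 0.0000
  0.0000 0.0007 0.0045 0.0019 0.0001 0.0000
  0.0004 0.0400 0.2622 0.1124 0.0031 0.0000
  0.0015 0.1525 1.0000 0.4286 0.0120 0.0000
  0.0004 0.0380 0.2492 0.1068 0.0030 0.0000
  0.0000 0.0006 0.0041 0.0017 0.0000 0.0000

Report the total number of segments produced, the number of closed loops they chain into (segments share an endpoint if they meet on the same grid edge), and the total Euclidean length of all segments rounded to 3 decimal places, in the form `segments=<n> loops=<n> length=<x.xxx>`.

segments=4 loops=1 length=2.237

cell (4,1): code 0100 → (4.620,2.000)–(5.000,1.670)
cell (4,2): code 1000 → (5.000,2.490)–(4.620,2.000)
cell (5,1): code 0010 → (5.000,1.670)–(5.373,2.000)
cell (5,2): code 0001 → (5.373,2.000)–(5.000,2.490)
total: 4 segments, chained into 1 closed loop(s), length Σ = 2.236993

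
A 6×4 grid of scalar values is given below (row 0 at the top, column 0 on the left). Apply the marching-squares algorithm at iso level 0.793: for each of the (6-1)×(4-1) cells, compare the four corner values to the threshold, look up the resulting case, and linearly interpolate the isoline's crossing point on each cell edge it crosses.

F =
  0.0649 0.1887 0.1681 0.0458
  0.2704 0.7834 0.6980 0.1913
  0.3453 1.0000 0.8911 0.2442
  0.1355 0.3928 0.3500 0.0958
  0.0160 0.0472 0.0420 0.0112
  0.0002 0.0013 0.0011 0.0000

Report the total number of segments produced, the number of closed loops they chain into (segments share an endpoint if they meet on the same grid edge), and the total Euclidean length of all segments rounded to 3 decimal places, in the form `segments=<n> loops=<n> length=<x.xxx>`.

cell (1,0): code 0100 → (1.044,1.000)–(2.000,0.684)
cell (1,1): code 1100 → (1.492,2.000)–(1.044,1.000)
cell (1,2): code 1000 → (2.000,2.152)–(1.492,2.000)
cell (2,0): code 0010 → (2.000,0.684)–(2.341,1.000)
cell (2,1): code 0011 → (2.341,1.000)–(2.181,2.000)
cell (2,2): code 0001 → (2.181,2.000)–(2.000,2.152)
total: 6 segments, chained into 1 closed loop(s), length Σ = 4.346398

segments=6 loops=1 length=4.346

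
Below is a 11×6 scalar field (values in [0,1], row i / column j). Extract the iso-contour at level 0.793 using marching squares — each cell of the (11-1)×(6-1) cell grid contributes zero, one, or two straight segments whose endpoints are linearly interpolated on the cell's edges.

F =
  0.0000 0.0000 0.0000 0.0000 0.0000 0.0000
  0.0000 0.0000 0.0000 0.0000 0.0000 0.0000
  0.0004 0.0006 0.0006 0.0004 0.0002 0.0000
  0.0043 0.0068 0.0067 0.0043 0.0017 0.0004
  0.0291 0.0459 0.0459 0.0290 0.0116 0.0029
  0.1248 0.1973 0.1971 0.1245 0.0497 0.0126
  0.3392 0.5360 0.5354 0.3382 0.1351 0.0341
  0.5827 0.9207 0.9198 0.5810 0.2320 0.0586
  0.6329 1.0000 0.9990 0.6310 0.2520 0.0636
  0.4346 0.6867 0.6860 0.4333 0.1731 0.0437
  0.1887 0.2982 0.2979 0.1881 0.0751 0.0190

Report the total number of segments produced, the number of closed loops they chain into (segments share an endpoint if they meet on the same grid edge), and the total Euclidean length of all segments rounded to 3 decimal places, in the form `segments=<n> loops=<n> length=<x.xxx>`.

segments=8 loops=1 length=6.769

cell (6,0): code 0100 → (6.668,1.000)–(7.000,0.622)
cell (6,1): code 1100 → (6.670,2.000)–(6.668,1.000)
cell (6,2): code 1000 → (7.000,2.374)–(6.670,2.000)
cell (7,0): code 0110 → (7.000,0.622)–(8.000,0.436)
cell (7,2): code 1001 → (8.000,2.560)–(7.000,2.374)
cell (8,0): code 0010 → (8.000,0.436)–(8.661,1.000)
cell (8,1): code 0011 → (8.661,1.000)–(8.658,2.000)
cell (8,2): code 0001 → (8.658,2.000)–(8.000,2.560)
total: 8 segments, chained into 1 closed loop(s), length Σ = 6.768662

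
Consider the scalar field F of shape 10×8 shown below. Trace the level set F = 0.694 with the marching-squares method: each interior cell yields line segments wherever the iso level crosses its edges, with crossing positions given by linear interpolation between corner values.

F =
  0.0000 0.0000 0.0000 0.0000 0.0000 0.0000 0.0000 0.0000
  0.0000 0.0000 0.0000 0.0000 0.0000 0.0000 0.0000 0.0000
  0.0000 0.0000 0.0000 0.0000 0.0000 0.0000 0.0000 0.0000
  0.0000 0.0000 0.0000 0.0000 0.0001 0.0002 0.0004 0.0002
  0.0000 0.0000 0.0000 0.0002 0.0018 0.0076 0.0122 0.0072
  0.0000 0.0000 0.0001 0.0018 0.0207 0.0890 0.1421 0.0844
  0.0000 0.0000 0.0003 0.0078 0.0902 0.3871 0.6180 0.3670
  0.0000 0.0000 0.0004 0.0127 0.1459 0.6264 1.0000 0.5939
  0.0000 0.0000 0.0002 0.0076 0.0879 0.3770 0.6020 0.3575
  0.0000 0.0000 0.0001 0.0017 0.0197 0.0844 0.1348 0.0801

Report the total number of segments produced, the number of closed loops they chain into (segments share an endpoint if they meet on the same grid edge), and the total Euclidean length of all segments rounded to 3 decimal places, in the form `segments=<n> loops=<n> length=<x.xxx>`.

cell (6,5): code 0100 → (6.199,6.000)–(7.000,5.181)
cell (6,6): code 1000 → (7.000,6.754)–(6.199,6.000)
cell (7,5): code 0010 → (7.000,5.181)–(7.769,6.000)
cell (7,6): code 0001 → (7.769,6.000)–(7.000,6.754)
total: 4 segments, chained into 1 closed loop(s), length Σ = 4.445307

segments=4 loops=1 length=4.445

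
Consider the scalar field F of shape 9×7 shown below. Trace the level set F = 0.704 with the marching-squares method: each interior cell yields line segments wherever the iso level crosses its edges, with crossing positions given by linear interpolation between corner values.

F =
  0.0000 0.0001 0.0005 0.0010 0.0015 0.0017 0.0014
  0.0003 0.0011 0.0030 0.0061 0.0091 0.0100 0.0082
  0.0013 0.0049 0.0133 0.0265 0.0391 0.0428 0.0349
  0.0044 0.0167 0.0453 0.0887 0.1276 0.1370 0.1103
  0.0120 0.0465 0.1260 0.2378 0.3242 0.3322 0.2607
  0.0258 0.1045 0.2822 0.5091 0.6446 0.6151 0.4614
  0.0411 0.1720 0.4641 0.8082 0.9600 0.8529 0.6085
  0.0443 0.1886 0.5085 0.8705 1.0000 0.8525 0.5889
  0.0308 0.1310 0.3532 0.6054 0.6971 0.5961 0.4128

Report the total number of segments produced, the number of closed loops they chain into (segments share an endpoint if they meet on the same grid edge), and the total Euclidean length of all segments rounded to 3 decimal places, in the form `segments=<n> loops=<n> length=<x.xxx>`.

segments=10 loops=1 length=9.190

cell (5,2): code 0100 → (5.652,3.000)–(6.000,2.697)
cell (5,3): code 1100 → (5.188,4.000)–(5.652,3.000)
cell (5,4): code 1100 → (5.374,5.000)–(5.188,4.000)
cell (5,5): code 1000 → (6.000,5.609)–(5.374,5.000)
cell (6,2): code 0110 → (6.000,2.697)–(7.000,2.540)
cell (6,5): code 1001 → (7.000,5.563)–(6.000,5.609)
cell (7,2): code 0010 → (7.000,2.540)–(7.628,3.000)
cell (7,3): code 0011 → (7.628,3.000)–(7.977,4.000)
cell (7,4): code 0011 → (7.977,4.000)–(7.579,5.000)
cell (7,5): code 0001 → (7.579,5.000)–(7.000,5.563)
total: 10 segments, chained into 1 closed loop(s), length Σ = 9.189671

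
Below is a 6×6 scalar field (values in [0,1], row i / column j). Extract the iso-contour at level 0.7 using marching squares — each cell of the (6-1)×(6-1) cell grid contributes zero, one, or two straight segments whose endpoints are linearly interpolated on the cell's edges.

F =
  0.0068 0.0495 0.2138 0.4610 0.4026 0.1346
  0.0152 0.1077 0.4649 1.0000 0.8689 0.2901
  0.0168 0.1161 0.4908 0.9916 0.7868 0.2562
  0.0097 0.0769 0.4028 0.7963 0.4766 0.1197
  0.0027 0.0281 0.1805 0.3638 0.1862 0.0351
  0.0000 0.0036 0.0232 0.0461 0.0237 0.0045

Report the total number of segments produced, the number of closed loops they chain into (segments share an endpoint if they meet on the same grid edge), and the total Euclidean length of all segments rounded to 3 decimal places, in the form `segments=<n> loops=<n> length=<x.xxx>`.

cell (0,2): code 0100 → (0.443,3.000)–(1.000,2.439)
cell (0,3): code 1100 → (0.638,4.000)–(0.443,3.000)
cell (0,4): code 1000 → (1.000,4.292)–(0.638,4.000)
cell (1,2): code 0110 → (1.000,2.439)–(2.000,2.418)
cell (1,4): code 1001 → (2.000,4.164)–(1.000,4.292)
cell (2,2): code 0110 → (2.000,2.418)–(3.000,2.755)
cell (2,3): code 1011 → (3.000,3.301)–(2.280,4.000)
cell (2,4): code 0001 → (2.280,4.000)–(2.000,4.164)
cell (3,2): code 0010 → (3.000,2.755)–(3.223,3.000)
cell (3,3): code 0001 → (3.223,3.000)–(3.000,3.301)
total: 10 segments, chained into 1 closed loop(s), length Σ = 7.370750

segments=10 loops=1 length=7.371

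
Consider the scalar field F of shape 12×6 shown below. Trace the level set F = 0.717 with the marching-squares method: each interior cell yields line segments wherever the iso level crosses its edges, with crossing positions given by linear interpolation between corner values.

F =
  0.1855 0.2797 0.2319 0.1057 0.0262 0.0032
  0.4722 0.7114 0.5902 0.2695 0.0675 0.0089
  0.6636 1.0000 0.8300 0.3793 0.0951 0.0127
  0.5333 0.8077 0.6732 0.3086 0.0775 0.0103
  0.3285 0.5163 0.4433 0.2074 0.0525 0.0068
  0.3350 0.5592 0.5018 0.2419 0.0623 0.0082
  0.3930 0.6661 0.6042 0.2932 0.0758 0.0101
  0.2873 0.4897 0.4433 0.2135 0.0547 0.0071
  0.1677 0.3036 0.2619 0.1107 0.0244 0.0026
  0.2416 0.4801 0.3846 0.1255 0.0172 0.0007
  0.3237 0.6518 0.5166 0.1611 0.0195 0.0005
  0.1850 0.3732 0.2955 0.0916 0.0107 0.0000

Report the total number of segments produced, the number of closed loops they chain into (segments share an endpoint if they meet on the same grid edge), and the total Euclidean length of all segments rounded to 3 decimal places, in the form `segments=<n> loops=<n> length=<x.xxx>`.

segments=8 loops=1 length=6.460

cell (1,0): code 0100 → (1.019,1.000)–(2.000,0.159)
cell (1,1): code 1100 → (1.529,2.000)–(1.019,1.000)
cell (1,2): code 1000 → (2.000,2.251)–(1.529,2.000)
cell (2,0): code 0110 → (2.000,0.159)–(3.000,0.669)
cell (2,1): code 1011 → (3.000,1.674)–(2.721,2.000)
cell (2,2): code 0001 → (2.721,2.000)–(2.000,2.251)
cell (3,0): code 0010 → (3.000,0.669)–(3.311,1.000)
cell (3,1): code 0001 → (3.311,1.000)–(3.000,1.674)
total: 8 segments, chained into 1 closed loop(s), length Σ = 6.459721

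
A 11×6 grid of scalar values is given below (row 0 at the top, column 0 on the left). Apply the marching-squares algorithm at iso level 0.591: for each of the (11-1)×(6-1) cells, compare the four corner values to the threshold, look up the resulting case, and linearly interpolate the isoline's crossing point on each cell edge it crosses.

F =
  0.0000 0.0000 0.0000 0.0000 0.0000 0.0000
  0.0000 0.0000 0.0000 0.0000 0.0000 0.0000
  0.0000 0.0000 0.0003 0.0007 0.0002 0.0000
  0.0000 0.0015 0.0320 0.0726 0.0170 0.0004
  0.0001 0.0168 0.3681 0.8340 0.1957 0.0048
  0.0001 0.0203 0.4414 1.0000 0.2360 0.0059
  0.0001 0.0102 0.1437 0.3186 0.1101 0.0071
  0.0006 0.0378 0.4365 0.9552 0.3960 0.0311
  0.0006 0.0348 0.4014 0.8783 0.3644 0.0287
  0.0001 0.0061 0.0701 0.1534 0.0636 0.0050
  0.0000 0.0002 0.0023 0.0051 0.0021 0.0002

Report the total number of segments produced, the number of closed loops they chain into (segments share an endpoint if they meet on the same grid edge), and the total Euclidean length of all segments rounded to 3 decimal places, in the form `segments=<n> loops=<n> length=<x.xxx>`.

cell (3,2): code 0100 → (3.681,3.000)–(4.000,2.478)
cell (3,3): code 1000 → (4.000,3.381)–(3.681,3.000)
cell (4,2): code 0110 → (4.000,2.478)–(5.000,2.268)
cell (4,3): code 1001 → (5.000,3.535)–(4.000,3.381)
cell (5,2): code 0010 → (5.000,2.268)–(5.600,3.000)
cell (5,3): code 0001 → (5.600,3.000)–(5.000,3.535)
cell (6,2): code 0100 → (6.428,3.000)–(7.000,2.298)
cell (6,3): code 1000 → (7.000,3.651)–(6.428,3.000)
cell (7,2): code 0110 → (7.000,2.298)–(8.000,2.398)
cell (7,3): code 1001 → (8.000,3.559)–(7.000,3.651)
cell (8,2): code 0010 → (8.000,2.398)–(8.396,3.000)
cell (8,3): code 0001 → (8.396,3.000)–(8.000,3.559)
total: 12 segments, chained into 2 closed loop(s), length Σ = 10.081314

segments=12 loops=2 length=10.081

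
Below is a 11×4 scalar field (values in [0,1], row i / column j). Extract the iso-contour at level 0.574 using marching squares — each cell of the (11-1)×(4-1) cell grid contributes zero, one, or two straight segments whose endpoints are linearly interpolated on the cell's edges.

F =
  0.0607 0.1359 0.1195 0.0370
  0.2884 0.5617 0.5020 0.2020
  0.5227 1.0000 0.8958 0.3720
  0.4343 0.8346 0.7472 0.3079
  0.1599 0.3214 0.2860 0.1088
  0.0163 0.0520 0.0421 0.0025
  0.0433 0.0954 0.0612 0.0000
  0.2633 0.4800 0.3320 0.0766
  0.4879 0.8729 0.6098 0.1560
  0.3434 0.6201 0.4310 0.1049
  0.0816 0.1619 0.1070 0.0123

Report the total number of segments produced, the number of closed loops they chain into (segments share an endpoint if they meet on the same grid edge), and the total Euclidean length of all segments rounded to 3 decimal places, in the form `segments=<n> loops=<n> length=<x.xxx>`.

cell (1,0): code 0100 → (1.028,1.000)–(2.000,0.107)
cell (1,1): code 1100 → (1.183,2.000)–(1.028,1.000)
cell (1,2): code 1000 → (2.000,2.614)–(1.183,2.000)
cell (2,0): code 0110 → (2.000,0.107)–(3.000,0.349)
cell (2,2): code 1001 → (3.000,2.394)–(2.000,2.614)
cell (3,0): code 0010 → (3.000,0.349)–(3.508,1.000)
cell (3,1): code 0011 → (3.508,1.000)–(3.376,2.000)
cell (3,2): code 0001 → (3.376,2.000)–(3.000,2.394)
cell (7,0): code 0100 → (7.239,1.000)–(8.000,0.224)
cell (7,1): code 1100 → (7.871,2.000)–(7.239,1.000)
cell (7,2): code 1000 → (8.000,2.079)–(7.871,2.000)
cell (8,0): code 0110 → (8.000,0.224)–(9.000,0.833)
cell (8,1): code 1011 → (9.000,1.244)–(8.200,2.000)
cell (8,2): code 0001 → (8.200,2.000)–(8.000,2.079)
cell (9,0): code 0010 → (9.000,0.833)–(9.101,1.000)
cell (9,1): code 0001 → (9.101,1.000)–(9.000,1.244)
total: 16 segments, chained into 2 closed loop(s), length Σ = 13.151799

segments=16 loops=2 length=13.152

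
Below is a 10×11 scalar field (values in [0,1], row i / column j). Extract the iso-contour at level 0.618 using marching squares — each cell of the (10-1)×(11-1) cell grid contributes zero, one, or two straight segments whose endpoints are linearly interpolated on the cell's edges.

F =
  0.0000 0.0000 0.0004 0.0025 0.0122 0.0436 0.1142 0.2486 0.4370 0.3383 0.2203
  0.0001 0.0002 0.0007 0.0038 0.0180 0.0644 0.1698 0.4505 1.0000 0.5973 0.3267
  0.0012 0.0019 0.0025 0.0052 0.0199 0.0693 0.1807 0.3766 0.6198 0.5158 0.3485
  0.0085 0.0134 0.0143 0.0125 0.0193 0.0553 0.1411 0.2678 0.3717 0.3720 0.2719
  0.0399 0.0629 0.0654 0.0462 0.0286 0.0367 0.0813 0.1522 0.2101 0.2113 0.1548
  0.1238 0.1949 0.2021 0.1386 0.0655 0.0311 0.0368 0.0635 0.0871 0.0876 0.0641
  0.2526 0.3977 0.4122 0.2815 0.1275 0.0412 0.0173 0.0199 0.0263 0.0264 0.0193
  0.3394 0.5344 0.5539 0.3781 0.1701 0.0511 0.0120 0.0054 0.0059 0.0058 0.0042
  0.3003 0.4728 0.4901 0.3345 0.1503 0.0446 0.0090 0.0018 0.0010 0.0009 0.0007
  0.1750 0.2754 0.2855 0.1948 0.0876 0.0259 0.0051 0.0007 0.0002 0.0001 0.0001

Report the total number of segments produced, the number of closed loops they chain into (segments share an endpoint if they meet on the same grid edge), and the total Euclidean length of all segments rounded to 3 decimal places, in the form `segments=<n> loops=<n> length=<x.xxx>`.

cell (0,7): code 0100 → (0.321,8.000)–(1.000,7.305)
cell (0,8): code 1000 → (1.000,8.949)–(0.321,8.000)
cell (1,7): code 0110 → (1.000,7.305)–(2.000,7.993)
cell (1,8): code 1001 → (2.000,8.017)–(1.000,8.949)
cell (2,7): code 0010 → (2.000,7.993)–(2.007,8.000)
cell (2,8): code 0001 → (2.007,8.000)–(2.000,8.017)
total: 6 segments, chained into 1 closed loop(s), length Σ = 4.747004

segments=6 loops=1 length=4.747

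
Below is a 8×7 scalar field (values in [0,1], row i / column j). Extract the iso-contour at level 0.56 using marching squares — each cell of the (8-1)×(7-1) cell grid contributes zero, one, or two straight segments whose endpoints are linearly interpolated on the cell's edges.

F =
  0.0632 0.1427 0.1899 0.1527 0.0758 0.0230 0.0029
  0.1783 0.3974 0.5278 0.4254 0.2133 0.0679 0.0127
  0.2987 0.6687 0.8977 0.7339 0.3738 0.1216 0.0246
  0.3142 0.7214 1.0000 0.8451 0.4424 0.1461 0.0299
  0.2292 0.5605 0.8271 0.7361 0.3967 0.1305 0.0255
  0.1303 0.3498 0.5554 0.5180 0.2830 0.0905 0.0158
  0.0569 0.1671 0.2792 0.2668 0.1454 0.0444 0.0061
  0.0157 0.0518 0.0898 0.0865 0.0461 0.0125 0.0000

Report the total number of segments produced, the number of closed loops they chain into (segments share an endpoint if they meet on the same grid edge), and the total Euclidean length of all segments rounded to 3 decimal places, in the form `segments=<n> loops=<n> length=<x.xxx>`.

segments=12 loops=1 length=10.924

cell (1,0): code 0100 → (1.599,1.000)–(2.000,0.706)
cell (1,1): code 1100 → (1.087,2.000)–(1.599,1.000)
cell (1,2): code 1100 → (1.436,3.000)–(1.087,2.000)
cell (1,3): code 1000 → (2.000,3.483)–(1.436,3.000)
cell (2,0): code 0110 → (2.000,0.706)–(3.000,0.604)
cell (2,3): code 1001 → (3.000,3.708)–(2.000,3.483)
cell (3,0): code 0110 → (3.000,0.604)–(4.000,0.998)
cell (3,3): code 1001 → (4.000,3.519)–(3.000,3.708)
cell (4,0): code 0010 → (4.000,0.998)–(4.002,1.000)
cell (4,1): code 0011 → (4.002,1.000)–(4.983,2.000)
cell (4,2): code 0011 → (4.983,2.000)–(4.807,3.000)
cell (4,3): code 0001 → (4.807,3.000)–(4.000,3.519)
total: 12 segments, chained into 1 closed loop(s), length Σ = 10.923552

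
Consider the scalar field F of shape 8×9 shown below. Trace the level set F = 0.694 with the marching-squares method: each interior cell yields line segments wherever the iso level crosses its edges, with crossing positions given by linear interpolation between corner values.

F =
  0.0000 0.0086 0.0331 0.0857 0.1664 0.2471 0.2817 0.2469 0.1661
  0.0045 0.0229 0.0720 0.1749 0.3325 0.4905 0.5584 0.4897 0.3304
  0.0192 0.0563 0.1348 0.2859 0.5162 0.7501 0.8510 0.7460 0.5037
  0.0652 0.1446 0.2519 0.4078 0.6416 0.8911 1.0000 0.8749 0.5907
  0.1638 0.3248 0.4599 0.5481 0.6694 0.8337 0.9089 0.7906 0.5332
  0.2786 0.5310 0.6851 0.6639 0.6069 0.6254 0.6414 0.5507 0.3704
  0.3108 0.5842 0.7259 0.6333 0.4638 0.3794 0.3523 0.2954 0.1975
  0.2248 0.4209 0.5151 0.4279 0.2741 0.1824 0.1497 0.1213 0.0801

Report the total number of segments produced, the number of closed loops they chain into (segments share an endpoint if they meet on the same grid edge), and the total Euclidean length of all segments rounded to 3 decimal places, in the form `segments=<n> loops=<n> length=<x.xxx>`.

cell (1,4): code 0100 → (1.784,5.000)–(2.000,4.760)
cell (1,5): code 1100 → (1.463,6.000)–(1.784,5.000)
cell (1,6): code 1100 → (1.797,7.000)–(1.463,6.000)
cell (1,7): code 1000 → (2.000,7.215)–(1.797,7.000)
cell (2,4): code 0110 → (2.000,4.760)–(3.000,4.210)
cell (2,7): code 1001 → (3.000,7.637)–(2.000,7.215)
cell (3,4): code 0110 → (3.000,4.210)–(4.000,4.150)
cell (3,7): code 1001 → (4.000,7.375)–(3.000,7.637)
cell (4,4): code 0010 → (4.000,4.150)–(4.671,5.000)
cell (4,5): code 0011 → (4.671,5.000)–(4.803,6.000)
cell (4,6): code 0011 → (4.803,6.000)–(4.403,7.000)
cell (4,7): code 0001 → (4.403,7.000)–(4.000,7.375)
cell (5,1): code 0100 → (5.218,2.000)–(6.000,1.775)
cell (5,2): code 1000 → (6.000,2.344)–(5.218,2.000)
cell (6,1): code 0010 → (6.000,1.775)–(6.151,2.000)
cell (6,2): code 0001 → (6.151,2.000)–(6.000,2.344)
total: 16 segments, chained into 2 closed loop(s), length Σ = 13.019522

segments=16 loops=2 length=13.020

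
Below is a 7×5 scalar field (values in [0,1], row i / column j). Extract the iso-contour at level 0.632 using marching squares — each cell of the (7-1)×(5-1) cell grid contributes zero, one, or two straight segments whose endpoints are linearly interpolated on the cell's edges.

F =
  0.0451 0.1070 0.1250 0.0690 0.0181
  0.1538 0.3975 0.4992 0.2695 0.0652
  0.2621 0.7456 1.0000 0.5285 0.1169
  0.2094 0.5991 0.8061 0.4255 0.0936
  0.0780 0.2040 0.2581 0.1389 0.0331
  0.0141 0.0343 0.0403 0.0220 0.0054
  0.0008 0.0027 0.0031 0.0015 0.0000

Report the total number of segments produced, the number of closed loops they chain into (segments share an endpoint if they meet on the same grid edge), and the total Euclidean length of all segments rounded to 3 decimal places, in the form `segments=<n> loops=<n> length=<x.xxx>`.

cell (1,0): code 0100 → (1.674,1.000)–(2.000,0.765)
cell (1,1): code 1100 → (1.265,2.000)–(1.674,1.000)
cell (1,2): code 1000 → (2.000,2.780)–(1.265,2.000)
cell (2,0): code 0010 → (2.000,0.765)–(2.775,1.000)
cell (2,1): code 0111 → (2.775,1.000)–(3.000,1.159)
cell (2,2): code 1001 → (3.000,2.457)–(2.000,2.780)
cell (3,1): code 0010 → (3.000,1.159)–(3.318,2.000)
cell (3,2): code 0001 → (3.318,2.000)–(3.000,2.457)
total: 8 segments, chained into 1 closed loop(s), length Σ = 6.146567

segments=8 loops=1 length=6.147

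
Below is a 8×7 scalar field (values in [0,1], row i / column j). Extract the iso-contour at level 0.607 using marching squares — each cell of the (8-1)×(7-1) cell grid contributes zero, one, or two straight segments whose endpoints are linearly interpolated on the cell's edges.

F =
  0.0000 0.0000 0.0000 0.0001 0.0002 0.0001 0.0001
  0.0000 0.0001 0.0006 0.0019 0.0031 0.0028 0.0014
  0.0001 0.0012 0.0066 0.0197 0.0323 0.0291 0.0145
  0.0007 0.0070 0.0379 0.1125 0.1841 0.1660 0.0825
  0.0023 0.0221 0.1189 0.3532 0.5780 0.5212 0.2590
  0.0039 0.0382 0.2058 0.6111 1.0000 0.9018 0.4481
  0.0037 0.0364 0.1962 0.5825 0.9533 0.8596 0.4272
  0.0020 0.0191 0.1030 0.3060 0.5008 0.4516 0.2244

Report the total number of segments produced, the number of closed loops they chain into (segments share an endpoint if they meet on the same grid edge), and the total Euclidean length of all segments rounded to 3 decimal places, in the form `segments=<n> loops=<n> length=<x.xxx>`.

segments=10 loops=1 length=8.472

cell (4,2): code 0100 → (4.984,3.000)–(5.000,2.990)
cell (4,3): code 1100 → (4.069,4.000)–(4.984,3.000)
cell (4,4): code 1100 → (4.225,5.000)–(4.069,4.000)
cell (4,5): code 1000 → (5.000,5.650)–(4.225,5.000)
cell (5,2): code 0010 → (5.000,2.990)–(5.143,3.000)
cell (5,3): code 0111 → (5.143,3.000)–(6.000,3.066)
cell (5,5): code 1001 → (6.000,5.584)–(5.000,5.650)
cell (6,3): code 0010 → (6.000,3.066)–(6.765,4.000)
cell (6,4): code 0011 → (6.765,4.000)–(6.619,5.000)
cell (6,5): code 0001 → (6.619,5.000)–(6.000,5.584)
total: 10 segments, chained into 1 closed loop(s), length Σ = 8.472101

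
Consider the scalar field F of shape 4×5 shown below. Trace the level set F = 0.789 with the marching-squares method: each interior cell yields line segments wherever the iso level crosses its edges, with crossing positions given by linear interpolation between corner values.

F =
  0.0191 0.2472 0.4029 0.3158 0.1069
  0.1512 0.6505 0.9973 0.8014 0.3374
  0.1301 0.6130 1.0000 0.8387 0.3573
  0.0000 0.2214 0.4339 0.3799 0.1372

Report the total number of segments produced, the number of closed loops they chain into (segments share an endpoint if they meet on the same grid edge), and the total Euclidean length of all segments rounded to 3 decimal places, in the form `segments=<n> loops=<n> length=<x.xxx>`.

segments=8 loops=1 length=5.633

cell (0,1): code 0100 → (0.650,2.000)–(1.000,1.399)
cell (0,2): code 1100 → (0.974,3.000)–(0.650,2.000)
cell (0,3): code 1000 → (1.000,3.027)–(0.974,3.000)
cell (1,1): code 0110 → (1.000,1.399)–(2.000,1.455)
cell (1,3): code 1001 → (2.000,3.103)–(1.000,3.027)
cell (2,1): code 0010 → (2.000,1.455)–(2.373,2.000)
cell (2,2): code 0011 → (2.373,2.000)–(2.108,3.000)
cell (2,3): code 0001 → (2.108,3.000)–(2.000,3.103)
total: 8 segments, chained into 1 closed loop(s), length Σ = 5.632720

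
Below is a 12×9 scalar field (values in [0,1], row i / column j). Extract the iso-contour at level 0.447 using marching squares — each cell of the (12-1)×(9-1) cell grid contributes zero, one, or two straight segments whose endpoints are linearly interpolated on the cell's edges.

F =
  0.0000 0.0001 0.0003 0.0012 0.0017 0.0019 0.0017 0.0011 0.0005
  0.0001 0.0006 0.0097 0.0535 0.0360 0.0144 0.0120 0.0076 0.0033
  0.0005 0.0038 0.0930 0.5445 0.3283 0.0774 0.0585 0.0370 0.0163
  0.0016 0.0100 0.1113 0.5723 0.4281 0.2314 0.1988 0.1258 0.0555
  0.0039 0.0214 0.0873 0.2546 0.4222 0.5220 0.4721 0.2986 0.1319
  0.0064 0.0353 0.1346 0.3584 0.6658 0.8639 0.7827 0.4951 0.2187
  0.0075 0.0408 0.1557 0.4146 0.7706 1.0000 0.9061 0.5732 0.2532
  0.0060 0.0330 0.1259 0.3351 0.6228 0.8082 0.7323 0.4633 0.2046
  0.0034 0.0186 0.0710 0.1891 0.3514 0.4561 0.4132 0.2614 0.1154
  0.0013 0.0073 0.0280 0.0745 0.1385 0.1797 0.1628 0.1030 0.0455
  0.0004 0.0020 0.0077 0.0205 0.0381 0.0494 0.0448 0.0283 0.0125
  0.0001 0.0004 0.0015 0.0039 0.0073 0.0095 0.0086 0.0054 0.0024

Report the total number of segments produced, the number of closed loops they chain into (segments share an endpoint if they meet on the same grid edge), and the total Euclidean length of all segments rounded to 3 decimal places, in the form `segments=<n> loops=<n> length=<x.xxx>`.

segments=24 loops=2 length=17.644

cell (1,2): code 0100 → (1.801,3.000)–(2.000,2.784)
cell (1,3): code 1000 → (2.000,3.451)–(1.801,3.000)
cell (2,2): code 0110 → (2.000,2.784)–(3.000,2.728)
cell (2,3): code 1001 → (3.000,3.869)–(2.000,3.451)
cell (3,2): code 0010 → (3.000,2.728)–(3.394,3.000)
cell (3,3): code 0001 → (3.394,3.000)–(3.000,3.869)
cell (3,4): code 0100 → (3.742,5.000)–(4.000,4.248)
cell (3,5): code 1100 → (3.908,6.000)–(3.742,5.000)
cell (3,6): code 1000 → (4.000,6.145)–(3.908,6.000)
cell (4,3): code 0100 → (4.102,4.000)–(5.000,3.288)
cell (4,4): code 1110 → (4.000,4.248)–(4.102,4.000)
cell (4,6): code 1101 → (4.755,7.000)–(4.000,6.145)
cell (4,7): code 1000 → (5.000,7.174)–(4.755,7.000)
cell (5,3): code 0110 → (5.000,3.288)–(6.000,3.091)
cell (5,7): code 1001 → (6.000,7.394)–(5.000,7.174)
cell (6,3): code 0110 → (6.000,3.091)–(7.000,3.389)
cell (6,7): code 1001 → (7.000,7.063)–(6.000,7.394)
cell (7,3): code 0010 → (7.000,3.389)–(7.648,4.000)
cell (7,4): code 0111 → (7.648,4.000)–(8.000,4.913)
cell (7,5): code 1011 → (8.000,5.212)–(7.894,6.000)
cell (7,6): code 0011 → (7.894,6.000)–(7.081,7.000)
cell (7,7): code 0001 → (7.081,7.000)–(7.000,7.063)
cell (8,4): code 0010 → (8.000,4.913)–(8.033,5.000)
cell (8,5): code 0001 → (8.033,5.000)–(8.000,5.212)
total: 24 segments, chained into 2 closed loop(s), length Σ = 17.643656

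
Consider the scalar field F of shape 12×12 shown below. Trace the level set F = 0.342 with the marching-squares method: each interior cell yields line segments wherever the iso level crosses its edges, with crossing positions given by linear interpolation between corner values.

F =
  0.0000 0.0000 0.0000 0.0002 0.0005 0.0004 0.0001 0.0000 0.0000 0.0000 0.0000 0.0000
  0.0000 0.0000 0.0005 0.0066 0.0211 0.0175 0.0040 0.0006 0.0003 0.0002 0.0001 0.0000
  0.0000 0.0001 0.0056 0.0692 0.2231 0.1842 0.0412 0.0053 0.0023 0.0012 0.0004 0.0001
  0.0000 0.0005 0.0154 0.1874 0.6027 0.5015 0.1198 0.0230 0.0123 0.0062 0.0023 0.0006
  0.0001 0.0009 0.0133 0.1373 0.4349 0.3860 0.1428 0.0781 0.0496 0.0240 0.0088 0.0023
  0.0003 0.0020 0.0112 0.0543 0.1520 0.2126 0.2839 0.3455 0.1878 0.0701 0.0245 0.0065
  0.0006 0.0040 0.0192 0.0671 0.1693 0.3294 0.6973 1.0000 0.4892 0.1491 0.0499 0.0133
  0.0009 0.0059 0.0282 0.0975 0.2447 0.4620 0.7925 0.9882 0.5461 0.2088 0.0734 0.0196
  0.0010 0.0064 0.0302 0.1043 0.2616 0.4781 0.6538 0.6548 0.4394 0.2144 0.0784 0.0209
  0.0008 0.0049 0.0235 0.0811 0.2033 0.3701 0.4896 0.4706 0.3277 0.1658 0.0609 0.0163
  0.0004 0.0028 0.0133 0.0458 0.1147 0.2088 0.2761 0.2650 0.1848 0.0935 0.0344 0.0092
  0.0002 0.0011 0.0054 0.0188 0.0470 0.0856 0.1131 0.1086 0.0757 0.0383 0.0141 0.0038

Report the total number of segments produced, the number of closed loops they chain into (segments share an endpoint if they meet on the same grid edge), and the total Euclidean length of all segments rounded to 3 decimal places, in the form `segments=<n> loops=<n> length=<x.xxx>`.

cell (2,3): code 0100 → (2.313,4.000)–(3.000,3.372)
cell (2,4): code 1100 → (2.497,5.000)–(2.313,4.000)
cell (2,5): code 1000 → (3.000,5.418)–(2.497,5.000)
cell (3,3): code 0110 → (3.000,3.372)–(4.000,3.688)
cell (3,5): code 1001 → (4.000,5.181)–(3.000,5.418)
cell (4,3): code 0010 → (4.000,3.688)–(4.328,4.000)
cell (4,4): code 0011 → (4.328,4.000)–(4.254,5.000)
cell (4,5): code 0001 → (4.254,5.000)–(4.000,5.181)
cell (4,6): code 0100 → (4.987,7.000)–(5.000,6.943)
cell (4,7): code 1000 → (5.000,7.022)–(4.987,7.000)
cell (5,5): code 0100 → (5.141,6.000)–(6.000,5.034)
cell (5,6): code 1110 → (5.000,6.943)–(5.141,6.000)
cell (5,7): code 1101 → (5.512,8.000)–(5.000,7.022)
cell (5,8): code 1000 → (6.000,8.433)–(5.512,8.000)
cell (6,4): code 0100 → (6.095,5.000)–(7.000,4.448)
cell (6,5): code 1110 → (6.000,5.034)–(6.095,5.000)
cell (6,8): code 1001 → (7.000,8.605)–(6.000,8.433)
cell (7,4): code 0110 → (7.000,4.448)–(8.000,4.371)
cell (7,8): code 1001 → (8.000,8.433)–(7.000,8.605)
cell (8,4): code 0110 → (8.000,4.371)–(9.000,4.832)
cell (8,7): code 1011 → (9.000,7.900)–(8.872,8.000)
cell (8,8): code 0001 → (8.872,8.000)–(8.000,8.433)
cell (9,4): code 0010 → (9.000,4.832)–(9.174,5.000)
cell (9,5): code 0011 → (9.174,5.000)–(9.691,6.000)
cell (9,6): code 0011 → (9.691,6.000)–(9.625,7.000)
cell (9,7): code 0001 → (9.625,7.000)–(9.000,7.900)
total: 26 segments, chained into 2 closed loop(s), length Σ = 20.427938

segments=26 loops=2 length=20.428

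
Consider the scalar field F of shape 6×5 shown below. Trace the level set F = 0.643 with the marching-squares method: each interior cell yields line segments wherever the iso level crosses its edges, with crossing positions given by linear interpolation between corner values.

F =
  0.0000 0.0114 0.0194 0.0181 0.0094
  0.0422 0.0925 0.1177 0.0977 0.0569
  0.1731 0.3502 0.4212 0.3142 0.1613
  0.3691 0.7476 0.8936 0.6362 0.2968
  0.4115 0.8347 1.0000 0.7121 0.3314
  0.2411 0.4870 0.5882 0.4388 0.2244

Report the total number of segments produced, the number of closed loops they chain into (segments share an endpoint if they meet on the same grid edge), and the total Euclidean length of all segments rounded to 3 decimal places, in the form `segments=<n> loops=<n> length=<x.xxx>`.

segments=10 loops=1 length=7.810

cell (2,0): code 0100 → (2.737,1.000)–(3.000,0.724)
cell (2,1): code 1100 → (2.470,2.000)–(2.737,1.000)
cell (2,2): code 1000 → (3.000,2.974)–(2.470,2.000)
cell (3,0): code 0110 → (3.000,0.724)–(4.000,0.547)
cell (3,2): code 1101 → (3.090,3.000)–(3.000,2.974)
cell (3,3): code 1000 → (4.000,3.182)–(3.090,3.000)
cell (4,0): code 0010 → (4.000,0.547)–(4.551,1.000)
cell (4,1): code 0011 → (4.551,1.000)–(4.867,2.000)
cell (4,2): code 0011 → (4.867,2.000)–(4.253,3.000)
cell (4,3): code 0001 → (4.253,3.000)–(4.000,3.182)
total: 10 segments, chained into 1 closed loop(s), length Σ = 7.809594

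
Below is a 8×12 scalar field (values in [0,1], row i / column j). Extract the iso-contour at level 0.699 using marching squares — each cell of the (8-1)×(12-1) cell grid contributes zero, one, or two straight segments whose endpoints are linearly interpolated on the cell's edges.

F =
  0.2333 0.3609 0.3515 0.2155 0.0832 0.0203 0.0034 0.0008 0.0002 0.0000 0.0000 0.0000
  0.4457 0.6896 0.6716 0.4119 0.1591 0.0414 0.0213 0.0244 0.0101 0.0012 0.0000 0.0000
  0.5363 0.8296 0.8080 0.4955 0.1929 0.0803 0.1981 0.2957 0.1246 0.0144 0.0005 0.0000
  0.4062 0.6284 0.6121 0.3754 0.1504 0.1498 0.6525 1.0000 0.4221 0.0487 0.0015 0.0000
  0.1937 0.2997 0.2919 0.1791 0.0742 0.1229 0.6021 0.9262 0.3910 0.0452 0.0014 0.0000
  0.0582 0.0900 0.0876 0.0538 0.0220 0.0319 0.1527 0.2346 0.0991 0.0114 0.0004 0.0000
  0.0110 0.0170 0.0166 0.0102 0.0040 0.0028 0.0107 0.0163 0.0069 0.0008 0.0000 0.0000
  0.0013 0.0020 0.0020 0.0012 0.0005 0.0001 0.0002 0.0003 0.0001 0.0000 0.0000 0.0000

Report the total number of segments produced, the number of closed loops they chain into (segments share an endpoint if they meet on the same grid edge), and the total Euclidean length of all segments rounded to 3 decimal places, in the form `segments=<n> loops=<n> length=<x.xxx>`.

cell (1,0): code 0100 → (1.067,1.000)–(2.000,0.555)
cell (1,1): code 1100 → (1.201,2.000)–(1.067,1.000)
cell (1,2): code 1000 → (2.000,2.349)–(1.201,2.000)
cell (2,0): code 0010 → (2.000,0.555)–(2.649,1.000)
cell (2,1): code 0011 → (2.649,1.000)–(2.556,2.000)
cell (2,2): code 0001 → (2.556,2.000)–(2.000,2.349)
cell (2,6): code 0100 → (2.573,7.000)–(3.000,6.134)
cell (2,7): code 1000 → (3.000,7.521)–(2.573,7.000)
cell (3,6): code 0110 → (3.000,6.134)–(4.000,6.299)
cell (3,7): code 1001 → (4.000,7.425)–(3.000,7.521)
cell (4,6): code 0010 → (4.000,6.299)–(4.329,7.000)
cell (4,7): code 0001 → (4.329,7.000)–(4.000,7.425)
total: 12 segments, chained into 2 closed loop(s), length Σ = 10.331410

segments=12 loops=2 length=10.331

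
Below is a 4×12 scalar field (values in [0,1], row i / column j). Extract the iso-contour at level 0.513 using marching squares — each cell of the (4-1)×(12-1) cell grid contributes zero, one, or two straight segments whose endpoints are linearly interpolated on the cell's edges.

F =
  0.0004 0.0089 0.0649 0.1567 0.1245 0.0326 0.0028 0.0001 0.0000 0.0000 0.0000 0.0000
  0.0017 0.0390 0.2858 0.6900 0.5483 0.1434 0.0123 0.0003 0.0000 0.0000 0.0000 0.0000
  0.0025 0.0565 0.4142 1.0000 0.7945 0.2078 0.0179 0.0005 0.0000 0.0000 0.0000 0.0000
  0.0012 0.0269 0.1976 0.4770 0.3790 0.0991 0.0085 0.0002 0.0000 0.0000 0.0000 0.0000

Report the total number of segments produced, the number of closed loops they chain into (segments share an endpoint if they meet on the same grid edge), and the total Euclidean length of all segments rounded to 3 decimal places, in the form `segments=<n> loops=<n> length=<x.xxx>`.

cell (0,2): code 0100 → (0.668,3.000)–(1.000,2.562)
cell (0,3): code 1100 → (0.917,4.000)–(0.668,3.000)
cell (0,4): code 1000 → (1.000,4.087)–(0.917,4.000)
cell (1,2): code 0110 → (1.000,2.562)–(2.000,2.169)
cell (1,4): code 1001 → (2.000,4.480)–(1.000,4.087)
cell (2,2): code 0010 → (2.000,2.169)–(2.931,3.000)
cell (2,3): code 0011 → (2.931,3.000)–(2.677,4.000)
cell (2,4): code 0001 → (2.677,4.000)–(2.000,4.480)
total: 8 segments, chained into 1 closed loop(s), length Σ = 6.959548

segments=8 loops=1 length=6.960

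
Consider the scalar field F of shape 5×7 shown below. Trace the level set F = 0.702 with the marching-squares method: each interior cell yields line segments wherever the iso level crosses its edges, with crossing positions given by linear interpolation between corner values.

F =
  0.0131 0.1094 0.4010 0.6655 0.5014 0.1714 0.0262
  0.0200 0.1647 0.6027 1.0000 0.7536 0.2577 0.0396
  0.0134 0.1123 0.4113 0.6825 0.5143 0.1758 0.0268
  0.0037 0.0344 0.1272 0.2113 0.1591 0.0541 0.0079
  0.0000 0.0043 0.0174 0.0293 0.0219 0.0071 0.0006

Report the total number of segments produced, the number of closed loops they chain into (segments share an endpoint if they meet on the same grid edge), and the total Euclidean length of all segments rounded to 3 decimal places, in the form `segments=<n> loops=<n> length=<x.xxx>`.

segments=6 loops=1 length=5.282

cell (0,2): code 0100 → (0.109,3.000)–(1.000,2.250)
cell (0,3): code 1100 → (0.795,4.000)–(0.109,3.000)
cell (0,4): code 1000 → (1.000,4.104)–(0.795,4.000)
cell (1,2): code 0010 → (1.000,2.250)–(1.939,3.000)
cell (1,3): code 0011 → (1.939,3.000)–(1.216,4.000)
cell (1,4): code 0001 → (1.216,4.000)–(1.000,4.104)
total: 6 segments, chained into 1 closed loop(s), length Σ = 5.281822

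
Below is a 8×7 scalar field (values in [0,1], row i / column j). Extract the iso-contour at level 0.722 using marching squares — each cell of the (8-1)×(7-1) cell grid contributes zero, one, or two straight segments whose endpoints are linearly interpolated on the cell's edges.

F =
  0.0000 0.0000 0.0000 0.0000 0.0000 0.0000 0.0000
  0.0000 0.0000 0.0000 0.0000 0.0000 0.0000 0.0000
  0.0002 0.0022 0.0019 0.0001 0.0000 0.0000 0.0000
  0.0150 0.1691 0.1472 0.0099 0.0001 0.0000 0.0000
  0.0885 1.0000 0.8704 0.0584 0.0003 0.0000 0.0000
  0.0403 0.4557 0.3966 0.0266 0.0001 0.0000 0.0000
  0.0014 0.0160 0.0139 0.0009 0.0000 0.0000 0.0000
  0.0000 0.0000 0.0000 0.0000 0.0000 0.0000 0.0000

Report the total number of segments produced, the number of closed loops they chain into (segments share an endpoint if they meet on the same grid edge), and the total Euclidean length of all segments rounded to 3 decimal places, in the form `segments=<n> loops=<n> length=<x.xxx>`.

cell (3,0): code 0100 → (3.665,1.000)–(4.000,0.695)
cell (3,1): code 1100 → (3.795,2.000)–(3.665,1.000)
cell (3,2): code 1000 → (4.000,2.183)–(3.795,2.000)
cell (4,0): code 0010 → (4.000,0.695)–(4.511,1.000)
cell (4,1): code 0011 → (4.511,1.000)–(4.313,2.000)
cell (4,2): code 0001 → (4.313,2.000)–(4.000,2.183)
total: 6 segments, chained into 1 closed loop(s), length Σ = 3.712685

segments=6 loops=1 length=3.713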